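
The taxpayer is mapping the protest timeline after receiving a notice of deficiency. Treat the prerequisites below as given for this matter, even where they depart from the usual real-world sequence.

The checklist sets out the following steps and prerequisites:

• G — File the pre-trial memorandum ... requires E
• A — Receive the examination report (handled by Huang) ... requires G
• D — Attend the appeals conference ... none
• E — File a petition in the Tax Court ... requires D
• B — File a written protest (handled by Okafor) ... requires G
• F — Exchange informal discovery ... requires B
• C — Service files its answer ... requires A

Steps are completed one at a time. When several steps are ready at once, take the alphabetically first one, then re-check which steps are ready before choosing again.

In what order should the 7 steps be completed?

D E G A B C F

D is the only step with nothing outstanding, so it goes first.
That leaves E as the only ready step → E.
G needed E, now all done → G.
A and B are both available; A has the earlier label → A.
C now also ready, so the ready set is {B, C}; B has the earlier label → B.
F now also ready, so the ready set is {C, F}; C has the earlier label → C.
Next only F has its prerequisites met → F.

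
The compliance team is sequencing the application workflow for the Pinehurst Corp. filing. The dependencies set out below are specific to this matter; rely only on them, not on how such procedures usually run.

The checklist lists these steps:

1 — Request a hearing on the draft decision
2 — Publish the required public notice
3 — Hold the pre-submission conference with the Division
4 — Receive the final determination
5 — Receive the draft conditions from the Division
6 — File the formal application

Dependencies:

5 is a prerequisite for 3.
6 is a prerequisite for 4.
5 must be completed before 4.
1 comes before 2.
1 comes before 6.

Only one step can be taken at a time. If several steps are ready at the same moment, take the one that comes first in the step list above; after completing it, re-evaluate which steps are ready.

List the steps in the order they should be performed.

1 2 5 3 6 4

Nothing is required for 1 and 5. 1 is listed earlier → 1 first.
2 and 6 now also ready, so the ready set is {2, 5, 6}; 2 is listed earlier → 2.
Now 5 and 6 have their prerequisites met. 5 is listed earlier, so 5 next.
3 and 6 are both available; 3 is listed earlier → 3.
6 needed 1, now all done → 6.
4 is the only step now ready → 4.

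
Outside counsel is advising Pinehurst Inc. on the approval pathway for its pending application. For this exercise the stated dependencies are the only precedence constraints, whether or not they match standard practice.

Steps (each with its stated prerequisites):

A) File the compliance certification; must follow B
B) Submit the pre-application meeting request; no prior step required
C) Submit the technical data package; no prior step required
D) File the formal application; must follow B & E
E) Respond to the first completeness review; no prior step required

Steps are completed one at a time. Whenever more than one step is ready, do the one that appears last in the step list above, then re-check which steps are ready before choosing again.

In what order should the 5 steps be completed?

E, C, B, D, A

E, C and B have no prerequisites; E is listed later, so E is first.
Now C and B have their prerequisites met. C is listed later, so C next.
Next only B has its prerequisites met → B.
Ready: D and A. D is listed later → D.
A is the only step now ready → A.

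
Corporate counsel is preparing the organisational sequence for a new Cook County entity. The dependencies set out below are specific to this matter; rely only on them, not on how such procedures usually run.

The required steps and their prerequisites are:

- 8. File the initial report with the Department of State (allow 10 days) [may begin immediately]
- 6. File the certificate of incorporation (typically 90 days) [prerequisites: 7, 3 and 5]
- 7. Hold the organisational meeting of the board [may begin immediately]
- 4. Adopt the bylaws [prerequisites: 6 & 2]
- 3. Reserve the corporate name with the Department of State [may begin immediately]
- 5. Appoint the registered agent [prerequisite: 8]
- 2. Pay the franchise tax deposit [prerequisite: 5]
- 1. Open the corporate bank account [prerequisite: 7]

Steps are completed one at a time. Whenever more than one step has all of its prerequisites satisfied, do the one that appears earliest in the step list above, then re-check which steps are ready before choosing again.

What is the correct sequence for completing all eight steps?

8, 7, 3, 5, 6, 2, 4, 1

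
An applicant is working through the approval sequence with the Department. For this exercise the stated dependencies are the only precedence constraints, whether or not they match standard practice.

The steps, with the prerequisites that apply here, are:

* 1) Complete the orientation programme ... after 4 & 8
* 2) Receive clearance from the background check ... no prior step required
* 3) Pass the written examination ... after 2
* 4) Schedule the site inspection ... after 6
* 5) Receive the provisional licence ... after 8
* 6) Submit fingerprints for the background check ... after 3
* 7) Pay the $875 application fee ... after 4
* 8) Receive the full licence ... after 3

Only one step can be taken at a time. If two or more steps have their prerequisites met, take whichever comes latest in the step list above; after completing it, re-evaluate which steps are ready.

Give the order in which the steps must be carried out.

Only 2 has no prerequisites, so it is first.
Next only 3 has its prerequisites met → 3.
8 and 6 are both available; 8 is listed later → 8.
Now 6 and 5 have their prerequisites met. 6 is listed later, so 6 next.
4 now also ready, so the ready set is {5, 4}; 5 is listed later → 5.
That leaves 4 as the only ready step → 4.
Now 7 and 1 have their prerequisites met. 7 is listed later, so 7 next.
That leaves 1 as the only ready step → 1.

2, 3, 8, 6, 5, 4, 7, 1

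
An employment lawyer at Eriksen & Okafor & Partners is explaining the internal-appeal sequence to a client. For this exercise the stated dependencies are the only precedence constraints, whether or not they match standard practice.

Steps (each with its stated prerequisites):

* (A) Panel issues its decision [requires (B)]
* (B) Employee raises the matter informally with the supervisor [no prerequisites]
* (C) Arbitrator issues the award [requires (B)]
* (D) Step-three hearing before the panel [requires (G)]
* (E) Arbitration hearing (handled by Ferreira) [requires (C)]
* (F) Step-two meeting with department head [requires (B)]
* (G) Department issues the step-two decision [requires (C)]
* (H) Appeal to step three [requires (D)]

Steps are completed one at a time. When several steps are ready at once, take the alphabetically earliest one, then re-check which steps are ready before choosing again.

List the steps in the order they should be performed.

Only (B) has no prerequisites, so it is first.
Now (A), (C) and (F) have their prerequisites met. (A) has the earlier label, so (A) next.
Now (C) and (F) have their prerequisites met. (C) has the earlier label, so (C) next.
Now (E), (F) and (G) have their prerequisites met. (E) has the earlier label, so (E) next.
Now (F) and (G) have their prerequisites met. (F) has the earlier label, so (F) next.
(G) needed (C), now all done → (G).
Next only (D) has its prerequisites met → (D).
(H) is the only step now ready → (H).

(B) (A) (C) (E) (F) (G) (D) (H)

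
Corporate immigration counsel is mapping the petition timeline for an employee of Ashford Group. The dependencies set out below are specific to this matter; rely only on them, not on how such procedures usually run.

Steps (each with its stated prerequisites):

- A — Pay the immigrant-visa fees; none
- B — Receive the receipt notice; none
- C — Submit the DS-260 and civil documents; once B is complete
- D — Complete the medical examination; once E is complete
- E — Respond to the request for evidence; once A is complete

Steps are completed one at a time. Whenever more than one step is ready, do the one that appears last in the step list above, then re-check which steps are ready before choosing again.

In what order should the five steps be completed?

B and A have no prerequisites; B is listed later, so B is first.
Ready: C and A. C is listed later → C.
A is the only step now ready → A.
E needed A, now all done → E.
Next only D has its prerequisites met → D.

B → C → A → E → D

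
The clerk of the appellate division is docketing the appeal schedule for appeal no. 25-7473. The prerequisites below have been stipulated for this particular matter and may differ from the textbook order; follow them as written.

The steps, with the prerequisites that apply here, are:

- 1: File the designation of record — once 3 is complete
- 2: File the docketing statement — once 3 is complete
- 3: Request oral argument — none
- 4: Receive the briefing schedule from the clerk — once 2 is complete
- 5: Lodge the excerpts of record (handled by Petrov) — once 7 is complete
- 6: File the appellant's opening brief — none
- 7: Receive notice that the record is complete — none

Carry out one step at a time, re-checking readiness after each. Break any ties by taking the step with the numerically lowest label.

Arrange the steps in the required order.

3 1 2 4 6 7 5

Nothing is required for 3, 6 and 7. 3 has the earlier label → 3 first.
1, 2, 6 and 7 are all available; 1 has the earlier label → 1.
Now 2, 6 and 7 have their prerequisites met. 2 has the earlier label, so 2 next.
4 now also ready, so the ready set is {4, 6, 7}; 4 has the earlier label → 4.
Now 6 and 7 have their prerequisites met. 6 has the earlier label, so 6 next.
Next only 7 has its prerequisites met → 7.
Next only 5 has its prerequisites met → 5.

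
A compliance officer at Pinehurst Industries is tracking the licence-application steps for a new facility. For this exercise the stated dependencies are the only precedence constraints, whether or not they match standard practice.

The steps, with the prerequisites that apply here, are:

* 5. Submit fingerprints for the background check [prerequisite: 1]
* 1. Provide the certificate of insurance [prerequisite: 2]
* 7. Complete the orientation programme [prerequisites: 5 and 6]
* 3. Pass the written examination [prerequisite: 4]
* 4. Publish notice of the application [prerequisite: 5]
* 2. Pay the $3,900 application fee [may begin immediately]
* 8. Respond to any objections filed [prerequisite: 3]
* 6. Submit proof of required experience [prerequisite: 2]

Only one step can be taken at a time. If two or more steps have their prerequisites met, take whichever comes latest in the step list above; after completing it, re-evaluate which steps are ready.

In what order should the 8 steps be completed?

Only 2 has no prerequisites, so it is first.
6 and 1 are both available; 6 is listed later → 6.
Next only 1 has its prerequisites met → 1.
Next only 5 has its prerequisites met → 5.
Now 4 and 7 have their prerequisites met. 4 is listed later, so 4 next.
3 now also ready, so the ready set is {3, 7}; 3 is listed later → 3.
Ready: 8 and 7. 8 is listed later → 8.
Next only 7 has its prerequisites met → 7.

2, 6, 1, 5, 4, 3, 8, 7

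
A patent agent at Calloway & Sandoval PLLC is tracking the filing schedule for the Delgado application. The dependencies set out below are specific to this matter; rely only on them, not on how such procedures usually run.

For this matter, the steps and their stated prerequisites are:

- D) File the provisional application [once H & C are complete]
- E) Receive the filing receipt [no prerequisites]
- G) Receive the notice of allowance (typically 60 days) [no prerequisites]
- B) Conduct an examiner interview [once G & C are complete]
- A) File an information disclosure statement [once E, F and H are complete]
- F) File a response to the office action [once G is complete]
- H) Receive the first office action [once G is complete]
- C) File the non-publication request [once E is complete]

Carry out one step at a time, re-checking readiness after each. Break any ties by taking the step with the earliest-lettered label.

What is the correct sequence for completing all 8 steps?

Nothing is required for E and G. E has the earlier label → E first.
C and G are both available; C has the earlier label → C.
Next only G has its prerequisites met → G.
B, F and H are all available; B has the earlier label → B.
Ready: F and H. F has the earlier label → F.
H needed G, now all done → H.
Ready: A and D. A has the earlier label → A.
That leaves D as the only ready step → D.

E → C → G → B → F → H → A → D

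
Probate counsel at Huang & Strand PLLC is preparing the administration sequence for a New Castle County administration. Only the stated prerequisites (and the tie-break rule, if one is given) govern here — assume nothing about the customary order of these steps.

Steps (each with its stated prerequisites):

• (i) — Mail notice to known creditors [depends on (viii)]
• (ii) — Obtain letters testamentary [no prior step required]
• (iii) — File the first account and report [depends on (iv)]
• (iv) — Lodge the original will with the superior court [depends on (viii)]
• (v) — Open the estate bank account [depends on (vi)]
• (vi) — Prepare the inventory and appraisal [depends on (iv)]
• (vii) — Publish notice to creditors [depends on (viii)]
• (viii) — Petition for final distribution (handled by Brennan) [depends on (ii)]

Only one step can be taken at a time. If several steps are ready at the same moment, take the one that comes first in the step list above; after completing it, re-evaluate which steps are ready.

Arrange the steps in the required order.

Only (ii) has no prerequisites, so it is first.
Next only (viii) has its prerequisites met → (viii).
Now (i), (iv) and (vii) have their prerequisites met. (i) is listed earlier, so (i) next.
Ready: (iv) and (vii). (iv) is listed earlier → (iv).
(iii) and (vi) now also ready, so the ready set is {(iii), (vi), (vii)}; (iii) is listed earlier → (iii).
Ready: (vi) and (vii). (vi) is listed earlier → (vi).
Now (v) and (vii) have their prerequisites met. (v) is listed earlier, so (v) next.
(vii) is the only step now ready → (vii).

(ii) (viii) (i) (iv) (iii) (vi) (v) (vii)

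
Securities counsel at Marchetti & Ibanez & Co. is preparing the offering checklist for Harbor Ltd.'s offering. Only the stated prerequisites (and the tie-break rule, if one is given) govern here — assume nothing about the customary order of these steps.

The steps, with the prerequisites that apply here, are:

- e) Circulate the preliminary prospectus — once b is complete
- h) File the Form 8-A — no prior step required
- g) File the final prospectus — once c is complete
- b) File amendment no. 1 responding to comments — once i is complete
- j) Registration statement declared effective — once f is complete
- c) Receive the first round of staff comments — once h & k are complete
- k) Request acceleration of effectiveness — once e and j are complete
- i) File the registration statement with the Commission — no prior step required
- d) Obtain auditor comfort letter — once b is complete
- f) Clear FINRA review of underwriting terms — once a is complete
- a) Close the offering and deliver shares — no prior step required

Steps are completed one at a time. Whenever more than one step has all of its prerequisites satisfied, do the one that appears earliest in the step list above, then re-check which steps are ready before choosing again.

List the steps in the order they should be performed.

h → i → b → e → d → a → f → j → k → c → g

h, i and a have no prerequisites; h is listed earlier, so h is first.
Now i and a have their prerequisites met. i is listed earlier, so i next.
b now also ready, so the ready set is {b, a}; b is listed earlier → b.
e and d now also ready, so the ready set is {e, d, a}; e is listed earlier → e.
d and a are both available; d is listed earlier → d.
That leaves a as the only ready step → a.
That leaves f as the only ready step → f.
Next only j has its prerequisites met → j.
k is the only step now ready → k.
c needed h and k, now all done → c.
g is the only step now ready → g.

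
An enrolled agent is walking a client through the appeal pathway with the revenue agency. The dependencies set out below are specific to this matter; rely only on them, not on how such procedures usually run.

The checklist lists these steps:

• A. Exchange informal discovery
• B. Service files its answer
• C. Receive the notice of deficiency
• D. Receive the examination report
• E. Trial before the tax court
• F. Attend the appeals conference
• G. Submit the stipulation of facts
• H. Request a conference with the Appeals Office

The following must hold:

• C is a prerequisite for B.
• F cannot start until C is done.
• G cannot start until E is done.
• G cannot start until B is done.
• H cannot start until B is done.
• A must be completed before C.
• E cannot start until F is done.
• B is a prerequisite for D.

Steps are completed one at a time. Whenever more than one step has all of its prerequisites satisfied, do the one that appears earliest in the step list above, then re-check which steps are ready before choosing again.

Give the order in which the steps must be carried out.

A → C → B → D → F → E → G → H

A has no prerequisites → A first.
Next only C has its prerequisites met → C.
Now B and F have their prerequisites met. B is listed earlier, so B next.
D and H now also ready, so the ready set is {D, F, H}; D is listed earlier → D.
Now F and H have their prerequisites met. F is listed earlier, so F next.
Ready: E and H. E is listed earlier → E.
Ready: G and H. G is listed earlier → G.
H is the only step now ready → H.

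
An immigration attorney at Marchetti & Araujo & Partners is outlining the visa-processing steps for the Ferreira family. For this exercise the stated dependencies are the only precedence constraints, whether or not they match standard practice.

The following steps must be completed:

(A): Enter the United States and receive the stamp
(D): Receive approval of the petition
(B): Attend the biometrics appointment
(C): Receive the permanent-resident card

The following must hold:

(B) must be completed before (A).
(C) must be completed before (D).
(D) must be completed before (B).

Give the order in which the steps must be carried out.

Only (C) has no prerequisites, so it is first.
That leaves (D) as the only ready step → (D).
(B) needed (D), now all done → (B).
(A) is the only step now ready → (A).

(C), (D), (B), (A)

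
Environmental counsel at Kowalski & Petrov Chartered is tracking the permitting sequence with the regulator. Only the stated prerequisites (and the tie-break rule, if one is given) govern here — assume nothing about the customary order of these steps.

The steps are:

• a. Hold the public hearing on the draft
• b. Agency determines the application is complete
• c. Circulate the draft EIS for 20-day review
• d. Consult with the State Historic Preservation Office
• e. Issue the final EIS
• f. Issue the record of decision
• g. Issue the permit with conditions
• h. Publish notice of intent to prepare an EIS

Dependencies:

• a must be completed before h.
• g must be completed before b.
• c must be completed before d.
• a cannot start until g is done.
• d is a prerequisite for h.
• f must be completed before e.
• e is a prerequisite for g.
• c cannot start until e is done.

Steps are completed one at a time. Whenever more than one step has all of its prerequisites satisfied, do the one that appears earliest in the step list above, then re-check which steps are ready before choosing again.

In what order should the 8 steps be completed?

f, e, c, d, g, a, b, h

f has no prerequisites → f first.
That leaves e as the only ready step → e.
Ready: c and g. c is listed earlier → c.
d now also ready, so the ready set is {d, g}; d is listed earlier → d.
g needed e, now all done → g.
Ready: a and b. a is listed earlier → a.
h now also ready, so the ready set is {b, h}; b is listed earlier → b.
h needed a and d, now all done → h.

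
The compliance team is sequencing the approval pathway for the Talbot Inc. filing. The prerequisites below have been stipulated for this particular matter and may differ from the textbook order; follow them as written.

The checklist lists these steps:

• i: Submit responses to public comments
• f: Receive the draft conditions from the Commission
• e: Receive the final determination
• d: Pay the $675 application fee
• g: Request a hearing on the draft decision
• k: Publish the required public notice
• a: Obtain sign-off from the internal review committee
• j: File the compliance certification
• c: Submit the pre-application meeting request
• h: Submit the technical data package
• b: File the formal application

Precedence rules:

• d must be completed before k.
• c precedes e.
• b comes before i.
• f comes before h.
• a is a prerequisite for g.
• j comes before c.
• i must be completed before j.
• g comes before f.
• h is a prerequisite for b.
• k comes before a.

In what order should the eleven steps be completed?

d, k, a, g, f, h, b, i, j, c, e

d is the only step with nothing outstanding, so it goes first.
Next only k has its prerequisites met → k.
a needed k, now all done → a.
g needed a, now all done → g.
f is the only step now ready → f.
Next only h has its prerequisites met → h.
That leaves b as the only ready step → b.
i needed b, now all done → i.
Next only j has its prerequisites met → j.
c needed j, now all done → c.
e needed c, now all done → e.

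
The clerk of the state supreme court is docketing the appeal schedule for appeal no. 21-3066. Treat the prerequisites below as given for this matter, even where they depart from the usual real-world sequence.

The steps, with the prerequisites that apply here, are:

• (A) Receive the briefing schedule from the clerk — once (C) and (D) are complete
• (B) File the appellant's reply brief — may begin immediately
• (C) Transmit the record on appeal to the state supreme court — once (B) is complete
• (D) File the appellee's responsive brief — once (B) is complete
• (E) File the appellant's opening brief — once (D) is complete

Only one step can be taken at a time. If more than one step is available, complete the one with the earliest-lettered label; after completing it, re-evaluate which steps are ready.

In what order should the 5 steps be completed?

(B), (C), (D), (A), (E)

(B) has no prerequisites → (B) first.
(C) and (D) are both available; (C) has the earlier label → (C).
(D) needed (B), now all done → (D).
(A) and (E) are both available; (A) has the earlier label → (A).
(E) is the only step now ready → (E).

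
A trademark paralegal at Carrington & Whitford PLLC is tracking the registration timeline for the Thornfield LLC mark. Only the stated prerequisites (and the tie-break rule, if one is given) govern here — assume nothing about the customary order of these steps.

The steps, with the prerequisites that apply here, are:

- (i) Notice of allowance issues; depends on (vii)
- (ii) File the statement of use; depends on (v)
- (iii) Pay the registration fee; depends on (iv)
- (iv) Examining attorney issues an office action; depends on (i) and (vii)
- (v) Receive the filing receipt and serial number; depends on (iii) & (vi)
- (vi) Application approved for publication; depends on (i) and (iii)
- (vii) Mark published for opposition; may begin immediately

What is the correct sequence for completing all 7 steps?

(vii) is the only step with nothing outstanding, so it goes first.
That leaves (i) as the only ready step → (i).
That leaves (iv) as the only ready step → (iv).
That leaves (iii) as the only ready step → (iii).
(vi) needed (i) and (iii), now all done → (vi).
That leaves (v) as the only ready step → (v).
(ii) is the only step now ready → (ii).

(vii), (i), (iv), (iii), (vi), (v), (ii)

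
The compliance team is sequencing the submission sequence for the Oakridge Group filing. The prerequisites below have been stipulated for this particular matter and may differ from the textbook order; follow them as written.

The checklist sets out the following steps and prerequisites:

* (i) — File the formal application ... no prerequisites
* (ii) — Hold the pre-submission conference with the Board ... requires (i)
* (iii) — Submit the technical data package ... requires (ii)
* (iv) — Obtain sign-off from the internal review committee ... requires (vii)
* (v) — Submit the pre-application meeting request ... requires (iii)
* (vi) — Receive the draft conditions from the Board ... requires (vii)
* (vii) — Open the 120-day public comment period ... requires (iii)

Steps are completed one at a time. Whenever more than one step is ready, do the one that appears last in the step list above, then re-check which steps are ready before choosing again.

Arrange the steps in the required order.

(i) has no prerequisites → (i) first.
Next only (ii) has its prerequisites met → (ii).
(iii) needed (ii), now all done → (iii).
(vii) and (v) are both available; (vii) is listed later → (vii).
Now (vi), (v) and (iv) have their prerequisites met. (vi) is listed later, so (vi) next.
(v) and (iv) are both available; (v) is listed later → (v).
(iv) needed (vii), now all done → (iv).

(i) (ii) (iii) (vii) (vi) (v) (iv)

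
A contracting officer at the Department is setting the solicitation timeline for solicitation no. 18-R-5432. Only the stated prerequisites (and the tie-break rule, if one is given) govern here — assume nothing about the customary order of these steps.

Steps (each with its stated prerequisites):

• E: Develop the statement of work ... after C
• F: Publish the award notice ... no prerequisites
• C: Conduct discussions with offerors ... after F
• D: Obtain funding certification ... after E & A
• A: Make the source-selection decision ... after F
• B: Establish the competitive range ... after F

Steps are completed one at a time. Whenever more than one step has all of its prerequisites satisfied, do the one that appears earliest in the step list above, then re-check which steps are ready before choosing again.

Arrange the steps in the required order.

Only F has no prerequisites, so it is first.
C, A and B are all available; C is listed earlier → C.
E now also ready, so the ready set is {E, A, B}; E is listed earlier → E.
Ready: A and B. A is listed earlier → A.
D now also ready, so the ready set is {D, B}; D is listed earlier → D.
Next only B has its prerequisites met → B.

F C E A D B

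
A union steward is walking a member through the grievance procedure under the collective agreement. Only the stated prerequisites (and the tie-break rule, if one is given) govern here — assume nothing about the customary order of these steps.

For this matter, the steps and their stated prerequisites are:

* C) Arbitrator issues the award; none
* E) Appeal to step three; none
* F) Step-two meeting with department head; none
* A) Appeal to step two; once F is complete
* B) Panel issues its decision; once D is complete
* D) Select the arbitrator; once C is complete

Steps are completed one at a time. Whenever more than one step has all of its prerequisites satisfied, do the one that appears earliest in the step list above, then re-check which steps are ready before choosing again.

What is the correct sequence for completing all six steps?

C, E, F, A, D, B

Nothing is required for C, E and F. C is listed earlier → C first.
Now E, F and D have their prerequisites met. E is listed earlier, so E next.
F and D are both available; F is listed earlier → F.
A now also ready, so the ready set is {A, D}; A is listed earlier → A.
Next only D has its prerequisites met → D.
Next only B has its prerequisites met → B.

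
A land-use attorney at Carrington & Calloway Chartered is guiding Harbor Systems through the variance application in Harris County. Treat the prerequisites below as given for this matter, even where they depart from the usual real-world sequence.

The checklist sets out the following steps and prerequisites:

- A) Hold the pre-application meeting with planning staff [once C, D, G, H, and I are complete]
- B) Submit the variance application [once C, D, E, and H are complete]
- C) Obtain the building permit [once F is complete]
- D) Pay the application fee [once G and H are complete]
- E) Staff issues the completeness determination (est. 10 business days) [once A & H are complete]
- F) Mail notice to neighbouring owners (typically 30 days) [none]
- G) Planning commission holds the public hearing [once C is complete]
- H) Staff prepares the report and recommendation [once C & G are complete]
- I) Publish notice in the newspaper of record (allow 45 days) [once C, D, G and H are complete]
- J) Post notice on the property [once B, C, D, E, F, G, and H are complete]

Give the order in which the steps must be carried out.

F has no prerequisites → F first.
Next only C has its prerequisites met → C.
That leaves G as the only ready step → G.
H needed C and G, now all done → H.
Next only D has its prerequisites met → D.
I needed C, D, G and H, now all done → I.
A is the only step now ready → A.
E is the only step now ready → E.
B needed C, D, E and H, now all done → B.
That leaves J as the only ready step → J.

F C G H D I A E B J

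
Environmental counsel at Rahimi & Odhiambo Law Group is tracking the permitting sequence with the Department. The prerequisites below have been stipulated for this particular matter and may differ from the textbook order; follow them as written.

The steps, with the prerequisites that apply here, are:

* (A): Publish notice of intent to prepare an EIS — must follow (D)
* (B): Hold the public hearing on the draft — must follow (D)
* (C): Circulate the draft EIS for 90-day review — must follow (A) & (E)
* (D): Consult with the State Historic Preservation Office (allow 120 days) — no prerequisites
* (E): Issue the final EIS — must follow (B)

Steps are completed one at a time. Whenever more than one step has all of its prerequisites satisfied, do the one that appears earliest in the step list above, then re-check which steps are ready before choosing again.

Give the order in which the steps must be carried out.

(D) (A) (B) (E) (C)

Only (D) has no prerequisites, so it is first.
(A) and (B) are both available; (A) is listed earlier → (A).
(B) is the only step now ready → (B).
(E) needed (B), now all done → (E).
(C) is the only step now ready → (C).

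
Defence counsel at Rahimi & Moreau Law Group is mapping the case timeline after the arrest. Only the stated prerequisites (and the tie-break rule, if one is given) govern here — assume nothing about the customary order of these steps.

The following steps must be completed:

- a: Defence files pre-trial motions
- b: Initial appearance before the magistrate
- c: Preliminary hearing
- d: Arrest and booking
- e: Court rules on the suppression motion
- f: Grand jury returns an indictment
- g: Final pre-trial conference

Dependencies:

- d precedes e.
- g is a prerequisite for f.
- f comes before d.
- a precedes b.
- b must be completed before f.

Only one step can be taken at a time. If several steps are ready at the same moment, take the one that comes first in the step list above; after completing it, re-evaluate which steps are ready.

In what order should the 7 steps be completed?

Nothing is required for a, c and g. a is listed earlier → a first.
b now also ready, so the ready set is {b, c, g}; b is listed earlier → b.
c and g are both available; c is listed earlier → c.
Next only g has its prerequisites met → g.
That leaves f as the only ready step → f.
That leaves d as the only ready step → d.
e needed d, now all done → e.

a b c g f d e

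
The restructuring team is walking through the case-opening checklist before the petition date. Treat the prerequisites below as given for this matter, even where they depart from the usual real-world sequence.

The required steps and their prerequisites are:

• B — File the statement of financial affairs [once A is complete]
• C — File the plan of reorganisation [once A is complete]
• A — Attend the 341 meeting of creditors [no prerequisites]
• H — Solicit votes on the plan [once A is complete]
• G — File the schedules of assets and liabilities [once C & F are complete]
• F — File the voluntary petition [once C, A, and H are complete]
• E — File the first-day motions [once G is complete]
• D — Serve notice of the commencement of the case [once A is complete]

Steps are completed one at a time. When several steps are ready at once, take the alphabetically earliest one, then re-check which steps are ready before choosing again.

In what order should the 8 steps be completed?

A has no prerequisites → A first.
Ready: B, C, D and H. B has the earlier label → B.
C, D and H are all available; C has the earlier label → C.
Ready: D and H. D has the earlier label → D.
H is the only step now ready → H.
F is the only step now ready → F.
G is the only step now ready → G.
E is the only step now ready → E.

A → B → C → D → H → F → G → E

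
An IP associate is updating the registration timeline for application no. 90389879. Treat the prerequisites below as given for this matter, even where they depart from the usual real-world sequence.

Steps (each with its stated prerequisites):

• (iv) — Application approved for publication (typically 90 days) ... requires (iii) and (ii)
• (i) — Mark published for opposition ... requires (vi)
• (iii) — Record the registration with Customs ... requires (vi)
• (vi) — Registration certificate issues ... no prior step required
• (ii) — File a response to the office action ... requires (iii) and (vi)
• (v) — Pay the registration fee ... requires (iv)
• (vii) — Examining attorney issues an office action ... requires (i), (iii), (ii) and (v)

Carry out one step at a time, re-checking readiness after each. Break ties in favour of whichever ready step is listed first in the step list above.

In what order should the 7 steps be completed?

(vi), (i), (iii), (ii), (iv), (v), (vii)

Only (vi) has no prerequisites, so it is first.
Now (i) and (iii) have their prerequisites met. (i) is listed earlier, so (i) next.
That leaves (iii) as the only ready step → (iii).
(ii) is the only step now ready → (ii).
Next only (iv) has its prerequisites met → (iv).
That leaves (v) as the only ready step → (v).
That leaves (vii) as the only ready step → (vii).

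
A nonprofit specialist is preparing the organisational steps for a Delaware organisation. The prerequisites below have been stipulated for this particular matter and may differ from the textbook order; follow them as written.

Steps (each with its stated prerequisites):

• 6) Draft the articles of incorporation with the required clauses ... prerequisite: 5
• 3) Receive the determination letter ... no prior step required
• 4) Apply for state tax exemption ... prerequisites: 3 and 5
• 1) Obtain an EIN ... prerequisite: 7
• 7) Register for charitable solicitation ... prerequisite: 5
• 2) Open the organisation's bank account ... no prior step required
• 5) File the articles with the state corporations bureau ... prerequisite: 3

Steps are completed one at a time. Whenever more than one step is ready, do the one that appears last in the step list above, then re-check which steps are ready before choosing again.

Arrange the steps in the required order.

2, 3, 5, 7, 1, 4, 6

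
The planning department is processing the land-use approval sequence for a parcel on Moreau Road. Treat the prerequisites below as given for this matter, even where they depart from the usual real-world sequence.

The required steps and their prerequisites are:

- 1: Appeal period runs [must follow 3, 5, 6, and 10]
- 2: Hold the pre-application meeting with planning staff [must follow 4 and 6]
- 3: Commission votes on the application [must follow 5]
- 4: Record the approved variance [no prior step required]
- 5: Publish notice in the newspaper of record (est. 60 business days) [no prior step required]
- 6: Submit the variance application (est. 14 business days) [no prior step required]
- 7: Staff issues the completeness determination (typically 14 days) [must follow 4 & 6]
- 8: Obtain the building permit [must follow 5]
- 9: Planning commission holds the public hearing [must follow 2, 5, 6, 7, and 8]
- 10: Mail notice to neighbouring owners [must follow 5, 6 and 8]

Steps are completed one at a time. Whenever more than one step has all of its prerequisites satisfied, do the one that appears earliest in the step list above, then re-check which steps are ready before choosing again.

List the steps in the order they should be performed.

4, 5 and 6 have no prerequisites; 4 is listed earlier, so 4 is first.
5 and 6 are both available; 5 is listed earlier → 5.
Ready: 3, 6 and 8. 3 is listed earlier → 3.
Ready: 6 and 8. 6 is listed earlier → 6.
Now 2, 7 and 8 have their prerequisites met. 2 is listed earlier, so 2 next.
7 and 8 are both available; 7 is listed earlier → 7.
8 is the only step now ready → 8.
Now 9 and 10 have their prerequisites met. 9 is listed earlier, so 9 next.
10 needed 5, 6 and 8, now all done → 10.
That leaves 1 as the only ready step → 1.

4, 5, 3, 6, 2, 7, 8, 9, 10, 1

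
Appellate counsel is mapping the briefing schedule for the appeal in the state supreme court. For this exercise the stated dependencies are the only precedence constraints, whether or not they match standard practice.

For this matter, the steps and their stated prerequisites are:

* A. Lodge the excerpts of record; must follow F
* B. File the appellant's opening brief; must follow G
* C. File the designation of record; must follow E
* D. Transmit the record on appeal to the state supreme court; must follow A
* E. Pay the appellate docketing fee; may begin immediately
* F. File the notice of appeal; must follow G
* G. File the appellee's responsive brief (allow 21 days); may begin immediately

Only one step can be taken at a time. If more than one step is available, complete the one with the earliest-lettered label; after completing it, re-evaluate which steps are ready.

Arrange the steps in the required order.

E, C, G, B, F, A, D

E and G have no prerequisites; E has the earlier label, so E is first.
C and G are both available; C has the earlier label → C.
G is the only step now ready → G.
B and F are both available; B has the earlier label → B.
Next only F has its prerequisites met → F.
Next only A has its prerequisites met → A.
D is the only step now ready → D.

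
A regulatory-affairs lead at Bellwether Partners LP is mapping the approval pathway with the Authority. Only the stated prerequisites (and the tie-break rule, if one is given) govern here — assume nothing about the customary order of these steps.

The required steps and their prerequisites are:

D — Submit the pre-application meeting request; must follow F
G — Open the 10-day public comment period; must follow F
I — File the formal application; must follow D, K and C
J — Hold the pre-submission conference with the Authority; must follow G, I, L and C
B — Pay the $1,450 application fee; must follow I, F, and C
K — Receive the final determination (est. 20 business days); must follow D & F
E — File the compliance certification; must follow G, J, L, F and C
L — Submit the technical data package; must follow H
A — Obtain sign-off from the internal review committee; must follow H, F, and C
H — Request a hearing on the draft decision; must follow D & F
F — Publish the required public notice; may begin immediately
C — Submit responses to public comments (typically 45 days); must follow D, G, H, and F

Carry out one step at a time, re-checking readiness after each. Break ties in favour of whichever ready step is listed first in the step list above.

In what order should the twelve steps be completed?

F, D, G, K, H, L, C, I, J, B, E, A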